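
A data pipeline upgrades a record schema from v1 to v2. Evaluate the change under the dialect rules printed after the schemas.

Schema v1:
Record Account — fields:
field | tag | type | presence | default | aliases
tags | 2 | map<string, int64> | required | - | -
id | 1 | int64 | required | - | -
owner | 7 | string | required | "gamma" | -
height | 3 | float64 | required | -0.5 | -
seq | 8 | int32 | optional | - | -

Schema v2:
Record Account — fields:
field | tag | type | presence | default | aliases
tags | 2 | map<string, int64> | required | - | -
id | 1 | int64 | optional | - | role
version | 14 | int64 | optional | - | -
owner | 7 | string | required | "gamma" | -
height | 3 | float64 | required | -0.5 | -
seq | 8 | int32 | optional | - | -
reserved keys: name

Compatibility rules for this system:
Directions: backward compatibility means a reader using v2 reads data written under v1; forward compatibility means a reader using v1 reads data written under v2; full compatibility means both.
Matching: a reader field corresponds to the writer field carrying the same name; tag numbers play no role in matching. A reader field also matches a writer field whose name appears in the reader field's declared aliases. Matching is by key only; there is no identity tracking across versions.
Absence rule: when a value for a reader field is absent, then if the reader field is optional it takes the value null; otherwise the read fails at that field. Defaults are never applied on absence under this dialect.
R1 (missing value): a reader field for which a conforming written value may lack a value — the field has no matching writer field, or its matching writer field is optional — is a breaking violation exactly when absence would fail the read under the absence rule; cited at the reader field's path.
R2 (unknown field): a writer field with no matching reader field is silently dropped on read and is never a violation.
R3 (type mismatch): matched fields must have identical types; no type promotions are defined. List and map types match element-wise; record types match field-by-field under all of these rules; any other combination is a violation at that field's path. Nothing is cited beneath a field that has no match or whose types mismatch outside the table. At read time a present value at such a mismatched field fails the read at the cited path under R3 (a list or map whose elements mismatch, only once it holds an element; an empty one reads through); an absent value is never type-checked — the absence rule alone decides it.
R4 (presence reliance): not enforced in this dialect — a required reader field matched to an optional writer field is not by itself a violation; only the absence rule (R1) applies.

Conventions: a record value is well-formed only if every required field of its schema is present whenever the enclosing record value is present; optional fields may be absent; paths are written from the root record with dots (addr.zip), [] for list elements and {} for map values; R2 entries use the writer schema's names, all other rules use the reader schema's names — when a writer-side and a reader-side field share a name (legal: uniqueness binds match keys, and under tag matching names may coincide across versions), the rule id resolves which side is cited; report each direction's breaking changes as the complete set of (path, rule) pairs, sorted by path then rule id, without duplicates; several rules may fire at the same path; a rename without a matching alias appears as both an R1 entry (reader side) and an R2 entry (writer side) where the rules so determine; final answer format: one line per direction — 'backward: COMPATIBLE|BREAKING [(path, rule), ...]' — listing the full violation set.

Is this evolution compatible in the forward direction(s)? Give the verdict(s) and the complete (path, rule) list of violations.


forward: BREAKING [(id, R1)]

each type pair in Account: writer, then reader
forward for Account (reader v1, writer v2):
  tags <- tags (map<string, int64> -> map<string, int64>, writer required)
  id <- id (int64 -> int64, writer optional)
  owner <- owner (string -> string, writer required)
  height <- height (float64 -> float64, writer required)
  seq <- seq (int32 -> int32, writer optional)
  leftover writer field: version
  breaking: (id, R1)
  forward on Account therefore BREAKING (1)
checking off the Account differences that do not matter here:
  added field version to record Account: optional int64, tag 14 (in v2 it sits immediately before owner) -> inert for the asked Account verdict: nothing fires


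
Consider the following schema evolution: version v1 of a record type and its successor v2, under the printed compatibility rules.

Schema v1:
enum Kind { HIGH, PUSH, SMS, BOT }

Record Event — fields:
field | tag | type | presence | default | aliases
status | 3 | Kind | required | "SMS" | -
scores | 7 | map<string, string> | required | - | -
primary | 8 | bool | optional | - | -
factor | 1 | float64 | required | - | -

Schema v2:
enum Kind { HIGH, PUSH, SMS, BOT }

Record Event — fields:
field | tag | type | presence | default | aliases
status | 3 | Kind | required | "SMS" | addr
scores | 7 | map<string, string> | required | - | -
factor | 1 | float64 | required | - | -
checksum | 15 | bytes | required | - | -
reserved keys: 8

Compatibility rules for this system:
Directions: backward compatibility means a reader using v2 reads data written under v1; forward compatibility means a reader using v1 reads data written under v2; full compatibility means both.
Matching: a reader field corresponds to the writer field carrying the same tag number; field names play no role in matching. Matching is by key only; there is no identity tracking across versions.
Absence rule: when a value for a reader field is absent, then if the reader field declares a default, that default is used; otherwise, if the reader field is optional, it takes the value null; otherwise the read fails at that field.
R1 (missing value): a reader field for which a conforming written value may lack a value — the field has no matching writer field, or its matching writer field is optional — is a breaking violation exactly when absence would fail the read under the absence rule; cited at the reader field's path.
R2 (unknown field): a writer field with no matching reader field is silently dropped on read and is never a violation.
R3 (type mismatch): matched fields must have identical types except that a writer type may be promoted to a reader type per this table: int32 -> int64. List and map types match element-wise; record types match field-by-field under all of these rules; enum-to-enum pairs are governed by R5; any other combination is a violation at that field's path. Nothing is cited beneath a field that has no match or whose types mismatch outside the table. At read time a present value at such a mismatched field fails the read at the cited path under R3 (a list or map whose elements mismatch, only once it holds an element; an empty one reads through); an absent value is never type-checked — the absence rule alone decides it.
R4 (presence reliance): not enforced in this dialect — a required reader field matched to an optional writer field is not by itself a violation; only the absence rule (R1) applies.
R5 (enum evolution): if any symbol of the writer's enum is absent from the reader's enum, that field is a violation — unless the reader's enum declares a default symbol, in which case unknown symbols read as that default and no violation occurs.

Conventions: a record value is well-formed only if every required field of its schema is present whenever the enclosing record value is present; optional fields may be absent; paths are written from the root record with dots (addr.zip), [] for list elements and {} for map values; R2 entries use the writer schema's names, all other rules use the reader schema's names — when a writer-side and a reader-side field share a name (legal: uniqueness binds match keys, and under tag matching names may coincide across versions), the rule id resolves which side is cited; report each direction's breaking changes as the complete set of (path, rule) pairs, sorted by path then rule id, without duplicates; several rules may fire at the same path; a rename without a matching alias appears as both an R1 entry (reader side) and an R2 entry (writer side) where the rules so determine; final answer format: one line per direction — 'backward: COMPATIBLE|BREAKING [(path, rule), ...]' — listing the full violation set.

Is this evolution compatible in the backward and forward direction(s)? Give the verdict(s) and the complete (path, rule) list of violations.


backward: BREAKING [(checksum, R1)]; forward: COMPATIBLE []

the writer's type comes first in each Event pair
backward on Event — v2 reading data written by v1:
  Kind -> Kind, writer required: status aligns to status
  map<string, string> -> map<string, string>, writer required: scores aligns to scores
  float64 -> float64, writer required: factor aligns to factor
  checksum: no writer match
  writer primary: unknown to reader
  violation R1 at checksum
  backward on Event therefore BREAKING (1)
forward on Event — v1 reading data written by v2:
  Kind -> Kind, writer required: status aligns to status
  map<string, string> -> map<string, string>, writer required: scores aligns to scores
  primary: no writer match
  float64 -> float64, writer required: factor aligns to factor
  writer checksum: unknown to reader
  => forward verdict for Event: COMPATIBLE, no violations


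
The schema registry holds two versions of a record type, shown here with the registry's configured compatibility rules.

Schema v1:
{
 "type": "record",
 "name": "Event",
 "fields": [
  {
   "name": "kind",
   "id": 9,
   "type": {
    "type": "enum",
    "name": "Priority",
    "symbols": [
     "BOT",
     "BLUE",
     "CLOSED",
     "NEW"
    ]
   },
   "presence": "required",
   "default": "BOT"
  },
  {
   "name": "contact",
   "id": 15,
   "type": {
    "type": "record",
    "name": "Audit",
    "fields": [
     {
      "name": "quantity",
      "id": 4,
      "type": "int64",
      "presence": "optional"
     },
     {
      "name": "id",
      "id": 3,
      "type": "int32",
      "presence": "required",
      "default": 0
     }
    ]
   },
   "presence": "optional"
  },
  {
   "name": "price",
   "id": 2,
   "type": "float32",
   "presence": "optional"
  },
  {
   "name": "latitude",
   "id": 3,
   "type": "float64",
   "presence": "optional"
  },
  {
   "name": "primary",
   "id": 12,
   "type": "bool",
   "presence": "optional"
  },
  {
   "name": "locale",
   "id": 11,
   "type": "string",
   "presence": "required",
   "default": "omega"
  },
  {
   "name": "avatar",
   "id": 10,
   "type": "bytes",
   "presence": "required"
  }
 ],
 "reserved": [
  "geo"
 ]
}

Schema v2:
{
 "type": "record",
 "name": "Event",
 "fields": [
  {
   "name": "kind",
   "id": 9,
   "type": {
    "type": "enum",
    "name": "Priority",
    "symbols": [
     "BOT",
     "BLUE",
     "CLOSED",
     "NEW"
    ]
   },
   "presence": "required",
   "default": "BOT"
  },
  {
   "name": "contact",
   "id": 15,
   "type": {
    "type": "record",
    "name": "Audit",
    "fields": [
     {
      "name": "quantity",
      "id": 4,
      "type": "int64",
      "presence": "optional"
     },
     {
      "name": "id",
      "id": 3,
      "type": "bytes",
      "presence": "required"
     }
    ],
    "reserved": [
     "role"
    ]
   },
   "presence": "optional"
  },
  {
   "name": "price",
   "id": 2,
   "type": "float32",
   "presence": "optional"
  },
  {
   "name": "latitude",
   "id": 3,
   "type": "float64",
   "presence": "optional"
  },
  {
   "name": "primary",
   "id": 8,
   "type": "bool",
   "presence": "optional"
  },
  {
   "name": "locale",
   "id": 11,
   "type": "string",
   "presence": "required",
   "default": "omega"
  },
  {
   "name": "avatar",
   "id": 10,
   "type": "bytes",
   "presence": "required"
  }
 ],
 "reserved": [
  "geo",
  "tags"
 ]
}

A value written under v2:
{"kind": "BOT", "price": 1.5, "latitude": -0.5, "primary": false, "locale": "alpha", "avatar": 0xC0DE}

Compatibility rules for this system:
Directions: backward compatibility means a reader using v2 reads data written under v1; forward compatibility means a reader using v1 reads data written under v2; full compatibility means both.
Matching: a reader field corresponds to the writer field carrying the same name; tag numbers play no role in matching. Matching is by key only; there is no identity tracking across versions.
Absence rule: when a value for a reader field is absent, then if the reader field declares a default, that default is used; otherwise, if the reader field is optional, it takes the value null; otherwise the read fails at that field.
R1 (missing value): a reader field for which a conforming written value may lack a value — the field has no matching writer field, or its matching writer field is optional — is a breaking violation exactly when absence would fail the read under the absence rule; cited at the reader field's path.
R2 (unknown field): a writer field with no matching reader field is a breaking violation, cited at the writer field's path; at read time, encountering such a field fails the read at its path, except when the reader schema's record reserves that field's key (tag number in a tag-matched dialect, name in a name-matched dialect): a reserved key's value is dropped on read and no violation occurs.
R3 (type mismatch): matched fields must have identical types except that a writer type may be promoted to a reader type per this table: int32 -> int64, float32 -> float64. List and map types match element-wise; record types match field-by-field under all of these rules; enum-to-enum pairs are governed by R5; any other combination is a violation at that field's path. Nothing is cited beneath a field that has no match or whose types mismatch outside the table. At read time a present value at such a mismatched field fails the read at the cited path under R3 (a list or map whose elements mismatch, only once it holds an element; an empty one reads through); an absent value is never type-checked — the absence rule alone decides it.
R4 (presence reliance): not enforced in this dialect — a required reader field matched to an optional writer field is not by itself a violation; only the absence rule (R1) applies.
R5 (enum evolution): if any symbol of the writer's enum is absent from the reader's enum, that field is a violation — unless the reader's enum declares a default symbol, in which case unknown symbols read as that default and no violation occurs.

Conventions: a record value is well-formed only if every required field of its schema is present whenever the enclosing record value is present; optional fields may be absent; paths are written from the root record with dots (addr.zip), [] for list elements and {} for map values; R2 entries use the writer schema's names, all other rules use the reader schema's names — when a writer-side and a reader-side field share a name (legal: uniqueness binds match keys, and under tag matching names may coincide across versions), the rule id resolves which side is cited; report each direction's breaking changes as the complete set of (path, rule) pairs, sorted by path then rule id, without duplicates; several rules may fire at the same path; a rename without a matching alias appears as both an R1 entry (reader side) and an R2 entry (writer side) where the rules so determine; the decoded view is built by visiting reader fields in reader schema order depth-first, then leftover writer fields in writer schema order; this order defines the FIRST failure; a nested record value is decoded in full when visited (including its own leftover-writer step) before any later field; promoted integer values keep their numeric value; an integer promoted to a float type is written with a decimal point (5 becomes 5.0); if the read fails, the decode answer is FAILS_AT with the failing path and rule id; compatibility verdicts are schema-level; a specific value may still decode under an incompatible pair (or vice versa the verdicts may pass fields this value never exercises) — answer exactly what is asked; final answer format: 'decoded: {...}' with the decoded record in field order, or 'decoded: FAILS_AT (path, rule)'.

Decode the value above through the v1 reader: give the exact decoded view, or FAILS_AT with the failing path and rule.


decoded: {"kind": "BOT", "contact": null, "price": 1.5, "latitude": -0.5, "primary": false, "locale": "alpha", "avatar": 0xC0DE}

arrows below run writer -> reader for Event
migrating the Event value to v1:
  kind := "BOT"
  contact := null (absent, optional -> null)
  price := 1.5
  latitude := -0.5
  primary := false
  locale := "alpha"
  avatar := 0xC0DE
  => decoded: {"kind": "BOT", "contact": null, "price": 1.5, "latitude": -0.5, "primary": false, "locale": "alpha", "avatar": 0xC0DE}
the rest of the Event diff is inert for this question:
  field primary in record Event: tag 12 changed to 8 -> inert under this dialect — no rule fires on Event and the result does not move
  field id in record Audit: type int32 changed to bytes (its default is dropped) -> changes Event's schema-level verdicts only — the decode of this value is the same


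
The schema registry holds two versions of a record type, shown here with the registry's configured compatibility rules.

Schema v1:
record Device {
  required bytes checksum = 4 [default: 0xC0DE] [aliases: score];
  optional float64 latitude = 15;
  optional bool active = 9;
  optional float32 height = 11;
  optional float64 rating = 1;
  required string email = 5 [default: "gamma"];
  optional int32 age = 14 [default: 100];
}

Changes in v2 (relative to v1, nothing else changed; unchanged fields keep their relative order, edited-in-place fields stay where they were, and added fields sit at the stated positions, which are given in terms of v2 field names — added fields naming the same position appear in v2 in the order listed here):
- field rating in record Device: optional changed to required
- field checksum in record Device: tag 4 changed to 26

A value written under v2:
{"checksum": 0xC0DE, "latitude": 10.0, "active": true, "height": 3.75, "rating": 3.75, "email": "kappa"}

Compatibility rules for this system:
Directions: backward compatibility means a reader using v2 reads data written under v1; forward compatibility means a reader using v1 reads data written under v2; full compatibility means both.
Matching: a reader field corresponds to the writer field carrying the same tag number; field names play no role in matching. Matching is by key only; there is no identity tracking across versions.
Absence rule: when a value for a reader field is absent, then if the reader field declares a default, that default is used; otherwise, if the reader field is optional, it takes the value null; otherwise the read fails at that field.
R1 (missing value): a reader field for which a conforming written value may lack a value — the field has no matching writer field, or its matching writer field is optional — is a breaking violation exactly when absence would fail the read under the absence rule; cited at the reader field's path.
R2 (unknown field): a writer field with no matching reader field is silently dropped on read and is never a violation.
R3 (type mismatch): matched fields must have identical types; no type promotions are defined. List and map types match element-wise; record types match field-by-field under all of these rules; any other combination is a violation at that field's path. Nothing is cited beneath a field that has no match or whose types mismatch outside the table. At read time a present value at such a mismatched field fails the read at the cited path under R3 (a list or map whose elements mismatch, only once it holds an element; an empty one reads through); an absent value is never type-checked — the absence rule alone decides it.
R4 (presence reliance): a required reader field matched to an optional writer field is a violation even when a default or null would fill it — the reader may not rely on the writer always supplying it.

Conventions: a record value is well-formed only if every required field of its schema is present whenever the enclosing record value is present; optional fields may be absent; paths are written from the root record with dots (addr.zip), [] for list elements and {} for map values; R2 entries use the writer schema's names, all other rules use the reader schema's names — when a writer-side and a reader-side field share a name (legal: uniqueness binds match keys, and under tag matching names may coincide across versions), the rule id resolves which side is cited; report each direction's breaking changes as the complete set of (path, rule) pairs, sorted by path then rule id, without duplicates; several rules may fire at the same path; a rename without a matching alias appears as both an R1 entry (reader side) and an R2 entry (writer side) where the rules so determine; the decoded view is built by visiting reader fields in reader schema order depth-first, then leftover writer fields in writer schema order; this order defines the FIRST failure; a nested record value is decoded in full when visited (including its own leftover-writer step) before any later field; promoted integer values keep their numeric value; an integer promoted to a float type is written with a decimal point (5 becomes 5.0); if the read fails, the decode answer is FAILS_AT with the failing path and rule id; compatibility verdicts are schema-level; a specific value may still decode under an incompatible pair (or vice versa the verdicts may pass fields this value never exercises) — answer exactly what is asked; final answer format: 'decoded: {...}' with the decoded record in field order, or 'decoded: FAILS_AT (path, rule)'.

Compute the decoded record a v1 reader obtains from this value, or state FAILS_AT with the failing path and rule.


in Device below, arrows point writer -> reader
decoding the Device value with the v1 reader:
  checksum := 0xC0DE (no value, default fills)
  latitude := 10.0
  active := true
  height := 3.75
  rating := 3.75
  email := "kappa"
  age := 100 (no value, default fills)
  writer checksum: unmatched, discarded
  => decoded: {"checksum": 0xC0DE, "latitude": 10.0, "active": true, "height": 3.75, "rating": 3.75, "email": "kappa", "age": 100}
the rest of the Device diff is inert for this question:
  field rating in record Device: optional changed to required -> shifts the Device verdicts, not this decode
  field checksum in record Device: tag 4 changed to 26 -> triggers nothing under the printed rules; the Device answer is the same either way

decoded: {"checksum": 0xC0DE, "latitude": 10.0, "active": true, "height": 3.75, "rating": 3.75, "email": "kappa", "age": 100}


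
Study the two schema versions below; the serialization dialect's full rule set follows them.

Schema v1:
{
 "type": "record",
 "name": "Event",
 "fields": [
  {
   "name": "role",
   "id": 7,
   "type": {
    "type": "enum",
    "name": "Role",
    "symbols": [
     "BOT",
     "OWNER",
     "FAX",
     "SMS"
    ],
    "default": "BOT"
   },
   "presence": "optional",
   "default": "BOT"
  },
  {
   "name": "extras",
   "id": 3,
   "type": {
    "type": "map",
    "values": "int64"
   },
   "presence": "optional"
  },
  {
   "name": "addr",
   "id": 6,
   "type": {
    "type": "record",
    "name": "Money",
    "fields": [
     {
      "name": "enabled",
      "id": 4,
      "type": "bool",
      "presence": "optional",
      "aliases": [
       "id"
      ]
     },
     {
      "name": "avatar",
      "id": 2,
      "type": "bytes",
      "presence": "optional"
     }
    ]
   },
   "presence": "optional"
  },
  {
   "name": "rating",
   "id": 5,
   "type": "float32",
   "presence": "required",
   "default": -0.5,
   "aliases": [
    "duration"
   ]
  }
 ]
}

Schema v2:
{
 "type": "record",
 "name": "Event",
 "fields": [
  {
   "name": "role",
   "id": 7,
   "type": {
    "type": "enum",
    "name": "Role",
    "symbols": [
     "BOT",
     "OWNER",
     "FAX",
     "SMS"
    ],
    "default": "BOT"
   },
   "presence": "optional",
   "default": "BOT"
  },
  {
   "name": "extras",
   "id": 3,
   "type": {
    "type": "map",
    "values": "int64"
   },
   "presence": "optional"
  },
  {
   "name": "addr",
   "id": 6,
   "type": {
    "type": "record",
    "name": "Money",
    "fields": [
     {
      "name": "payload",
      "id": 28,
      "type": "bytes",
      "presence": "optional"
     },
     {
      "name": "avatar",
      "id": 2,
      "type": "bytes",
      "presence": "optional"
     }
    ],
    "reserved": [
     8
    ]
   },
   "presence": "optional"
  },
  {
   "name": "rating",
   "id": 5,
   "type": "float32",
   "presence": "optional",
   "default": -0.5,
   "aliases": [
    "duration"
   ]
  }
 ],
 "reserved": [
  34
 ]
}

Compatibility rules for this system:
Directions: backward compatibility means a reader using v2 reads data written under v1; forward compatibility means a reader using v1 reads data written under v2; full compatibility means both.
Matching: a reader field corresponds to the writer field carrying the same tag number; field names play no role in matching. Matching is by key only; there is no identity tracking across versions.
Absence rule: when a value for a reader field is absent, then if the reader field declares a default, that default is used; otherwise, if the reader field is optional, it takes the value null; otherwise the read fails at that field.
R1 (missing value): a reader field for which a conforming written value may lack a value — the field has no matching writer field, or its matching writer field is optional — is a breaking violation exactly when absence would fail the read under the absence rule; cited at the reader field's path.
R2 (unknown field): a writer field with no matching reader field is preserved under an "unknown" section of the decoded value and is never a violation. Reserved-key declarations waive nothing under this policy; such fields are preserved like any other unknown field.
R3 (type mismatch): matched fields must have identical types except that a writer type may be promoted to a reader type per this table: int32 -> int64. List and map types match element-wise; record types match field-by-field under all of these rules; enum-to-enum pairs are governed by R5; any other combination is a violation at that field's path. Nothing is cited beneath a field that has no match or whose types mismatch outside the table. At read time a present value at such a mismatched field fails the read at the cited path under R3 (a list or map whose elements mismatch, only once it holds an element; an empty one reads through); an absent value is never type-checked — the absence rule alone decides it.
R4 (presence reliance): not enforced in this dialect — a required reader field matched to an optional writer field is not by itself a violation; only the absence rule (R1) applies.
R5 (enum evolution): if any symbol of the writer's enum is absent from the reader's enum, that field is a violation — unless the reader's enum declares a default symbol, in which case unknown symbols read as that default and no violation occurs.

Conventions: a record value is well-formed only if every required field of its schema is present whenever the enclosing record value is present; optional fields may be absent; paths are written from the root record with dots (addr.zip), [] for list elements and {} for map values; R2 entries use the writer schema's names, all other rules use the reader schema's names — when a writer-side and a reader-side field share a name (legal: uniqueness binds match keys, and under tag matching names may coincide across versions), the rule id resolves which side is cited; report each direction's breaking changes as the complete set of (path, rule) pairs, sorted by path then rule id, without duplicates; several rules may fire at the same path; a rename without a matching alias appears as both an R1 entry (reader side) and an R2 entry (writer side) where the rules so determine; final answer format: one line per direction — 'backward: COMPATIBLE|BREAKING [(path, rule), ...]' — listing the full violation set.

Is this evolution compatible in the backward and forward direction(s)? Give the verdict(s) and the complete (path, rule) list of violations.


backward: COMPATIBLE []; forward: COMPATIBLE []

each type pair in Event: writer, then reader
checking backward for Event: reader v2 against writer v1:
  writer optional, Role -> Role: reader role maps from writer role
  writer optional, map<string, int64> -> map<string, int64>: reader extras maps from writer extras
  writer optional, Money -> Money: reader addr maps from writer addr
  writer required, float32 -> float32: reader rating maps from writer rating
  addr.payload: no writer-side match
  writer optional, bytes -> bytes: reader addr.avatar maps from writer addr.avatar
  writer addr.enabled: unknown to reader
  => backward verdict for Event: COMPATIBLE, no violations
checking forward for Event: reader v1 against writer v2:
  writer optional, Role -> Role: reader role maps from writer role
  writer optional, map<string, int64> -> map<string, int64>: reader extras maps from writer extras
  writer optional, Money -> Money: reader addr maps from writer addr
  writer optional, float32 -> float32: reader rating maps from writer rating
  addr.enabled: no writer-side match
  writer optional, bytes -> bytes: reader addr.avatar maps from writer addr.avatar
  writer addr.payload: unknown to reader
  => forward verdict for Event: COMPATIBLE, no violations


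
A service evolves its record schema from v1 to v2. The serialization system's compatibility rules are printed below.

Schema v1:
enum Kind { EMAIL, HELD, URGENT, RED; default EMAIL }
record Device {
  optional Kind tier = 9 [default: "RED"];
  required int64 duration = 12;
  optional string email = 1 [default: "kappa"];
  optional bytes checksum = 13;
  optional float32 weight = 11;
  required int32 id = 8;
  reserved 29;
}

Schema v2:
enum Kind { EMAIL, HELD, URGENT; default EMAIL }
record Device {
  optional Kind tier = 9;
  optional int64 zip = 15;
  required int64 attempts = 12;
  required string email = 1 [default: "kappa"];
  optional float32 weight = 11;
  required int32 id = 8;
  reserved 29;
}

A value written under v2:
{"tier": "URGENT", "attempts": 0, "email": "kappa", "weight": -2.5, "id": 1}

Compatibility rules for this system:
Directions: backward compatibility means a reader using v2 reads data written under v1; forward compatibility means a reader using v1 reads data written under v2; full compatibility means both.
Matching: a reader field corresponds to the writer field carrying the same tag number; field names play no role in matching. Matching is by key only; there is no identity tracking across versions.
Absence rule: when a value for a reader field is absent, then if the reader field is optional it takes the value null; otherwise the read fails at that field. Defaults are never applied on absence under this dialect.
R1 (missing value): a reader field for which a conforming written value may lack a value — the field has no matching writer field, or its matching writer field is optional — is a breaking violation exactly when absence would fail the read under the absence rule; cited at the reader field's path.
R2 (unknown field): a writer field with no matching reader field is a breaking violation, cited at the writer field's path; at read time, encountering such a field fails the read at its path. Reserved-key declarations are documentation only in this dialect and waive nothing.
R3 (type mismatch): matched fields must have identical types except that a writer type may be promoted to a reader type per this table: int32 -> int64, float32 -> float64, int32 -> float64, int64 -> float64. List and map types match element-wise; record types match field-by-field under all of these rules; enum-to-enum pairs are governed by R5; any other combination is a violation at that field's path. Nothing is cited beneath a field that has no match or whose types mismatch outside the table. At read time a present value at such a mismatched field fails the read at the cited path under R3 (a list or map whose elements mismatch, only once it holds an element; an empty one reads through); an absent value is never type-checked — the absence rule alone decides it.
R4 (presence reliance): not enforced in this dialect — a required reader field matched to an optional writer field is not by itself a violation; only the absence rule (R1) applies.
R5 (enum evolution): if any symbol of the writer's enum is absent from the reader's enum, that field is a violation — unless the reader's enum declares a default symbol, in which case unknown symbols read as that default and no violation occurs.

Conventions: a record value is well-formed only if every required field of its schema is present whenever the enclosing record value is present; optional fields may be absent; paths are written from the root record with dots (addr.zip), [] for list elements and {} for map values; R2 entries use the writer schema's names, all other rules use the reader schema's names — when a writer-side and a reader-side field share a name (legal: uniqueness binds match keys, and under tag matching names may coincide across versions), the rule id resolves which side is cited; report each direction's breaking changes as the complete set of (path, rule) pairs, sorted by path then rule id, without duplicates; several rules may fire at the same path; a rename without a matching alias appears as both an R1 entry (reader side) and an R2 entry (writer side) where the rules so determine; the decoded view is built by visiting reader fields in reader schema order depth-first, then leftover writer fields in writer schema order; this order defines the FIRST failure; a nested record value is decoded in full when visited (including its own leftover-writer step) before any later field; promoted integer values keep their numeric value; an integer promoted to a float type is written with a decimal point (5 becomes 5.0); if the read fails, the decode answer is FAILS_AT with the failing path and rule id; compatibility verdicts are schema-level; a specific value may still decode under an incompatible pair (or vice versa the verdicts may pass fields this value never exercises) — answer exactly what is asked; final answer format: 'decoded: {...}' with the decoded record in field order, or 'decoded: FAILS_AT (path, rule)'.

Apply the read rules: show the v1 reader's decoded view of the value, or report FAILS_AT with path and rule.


the writer's type comes first in each Device pair
decode (reader v1):
  tier := "URGENT"
  duration := 0 (from writer attempts)
  email := "kappa"
  checksum := null (not supplied -> null)
  weight := -2.5
  id := 1
  => decoded: {"tier": "URGENT", "duration": 0, "email": "kappa", "checksum": null, "weight": -2.5, "id": 1}
diffs on Device not affecting the asked answer:
  field email in record Device: optional changed to required -> shifts the Device verdicts, not this decode
  enum Kind (field tier in record Device): symbol RED removed (the field default referencing it is cleared) -> no rule fires on it and the decoded Device view is identical with or without it
  renamed field duration to attempts in record Device -> no rule fires on it and the decoded Device view is identical with or without it
  added field zip to record Device: optional int64, tag 15 (in v2 it sits immediately before attempts) -> shifts the Device verdicts, not this decode
  removed field checksum from record Device -> shifts the Device verdicts, not this decode

decoded: {"tier": "URGENT", "duration": 0, "email": "kappa", "checksum": null, "weight": -2.5, "id": 1}


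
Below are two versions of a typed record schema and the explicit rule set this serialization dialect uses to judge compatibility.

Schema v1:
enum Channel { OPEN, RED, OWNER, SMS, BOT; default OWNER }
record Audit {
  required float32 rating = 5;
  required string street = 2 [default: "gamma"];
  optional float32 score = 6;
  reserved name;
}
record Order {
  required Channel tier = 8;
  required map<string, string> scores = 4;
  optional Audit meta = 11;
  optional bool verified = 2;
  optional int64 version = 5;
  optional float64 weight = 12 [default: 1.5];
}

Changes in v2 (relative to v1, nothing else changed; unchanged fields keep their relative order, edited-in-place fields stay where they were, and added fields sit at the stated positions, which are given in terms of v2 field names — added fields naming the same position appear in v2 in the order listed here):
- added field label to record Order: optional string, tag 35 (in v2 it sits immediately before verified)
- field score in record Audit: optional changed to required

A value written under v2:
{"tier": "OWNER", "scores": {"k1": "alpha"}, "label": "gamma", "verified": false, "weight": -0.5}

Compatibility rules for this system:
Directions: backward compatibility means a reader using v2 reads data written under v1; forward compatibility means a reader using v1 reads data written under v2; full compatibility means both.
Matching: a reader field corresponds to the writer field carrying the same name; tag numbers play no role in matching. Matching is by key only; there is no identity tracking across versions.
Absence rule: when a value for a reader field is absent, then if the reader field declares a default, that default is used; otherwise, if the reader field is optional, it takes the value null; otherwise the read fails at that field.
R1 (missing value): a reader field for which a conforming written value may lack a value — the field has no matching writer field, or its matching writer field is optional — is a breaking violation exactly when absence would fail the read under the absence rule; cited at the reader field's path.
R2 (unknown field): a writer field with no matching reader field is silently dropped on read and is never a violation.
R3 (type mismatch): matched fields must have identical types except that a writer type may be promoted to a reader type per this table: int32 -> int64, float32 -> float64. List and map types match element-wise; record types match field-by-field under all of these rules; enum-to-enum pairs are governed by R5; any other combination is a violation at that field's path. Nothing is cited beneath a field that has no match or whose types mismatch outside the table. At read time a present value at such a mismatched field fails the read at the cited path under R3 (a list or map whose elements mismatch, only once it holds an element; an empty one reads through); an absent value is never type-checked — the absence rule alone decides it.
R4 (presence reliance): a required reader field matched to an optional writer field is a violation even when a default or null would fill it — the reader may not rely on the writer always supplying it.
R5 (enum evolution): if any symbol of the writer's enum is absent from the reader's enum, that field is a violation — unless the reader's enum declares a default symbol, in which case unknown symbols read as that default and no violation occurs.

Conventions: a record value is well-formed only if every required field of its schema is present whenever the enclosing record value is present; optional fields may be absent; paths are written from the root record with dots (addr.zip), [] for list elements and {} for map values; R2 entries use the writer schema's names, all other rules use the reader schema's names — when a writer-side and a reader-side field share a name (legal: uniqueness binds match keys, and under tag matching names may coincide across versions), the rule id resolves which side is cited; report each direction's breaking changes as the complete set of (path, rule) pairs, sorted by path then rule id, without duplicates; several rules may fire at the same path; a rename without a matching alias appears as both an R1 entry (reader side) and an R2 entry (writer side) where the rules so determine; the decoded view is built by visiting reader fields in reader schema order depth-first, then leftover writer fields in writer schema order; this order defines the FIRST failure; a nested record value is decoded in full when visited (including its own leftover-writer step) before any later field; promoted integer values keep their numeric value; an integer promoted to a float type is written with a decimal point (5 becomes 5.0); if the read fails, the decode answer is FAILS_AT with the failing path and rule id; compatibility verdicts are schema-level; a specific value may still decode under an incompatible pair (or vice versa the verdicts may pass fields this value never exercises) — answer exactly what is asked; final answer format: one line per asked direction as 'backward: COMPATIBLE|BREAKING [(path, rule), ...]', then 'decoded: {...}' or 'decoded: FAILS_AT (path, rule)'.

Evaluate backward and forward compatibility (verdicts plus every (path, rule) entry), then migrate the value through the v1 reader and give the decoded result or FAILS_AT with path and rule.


in Order below, arrows point writer -> reader
backward for Order (reader v2, writer v1):
  tier: paired with writer tier (Channel -> Channel; writer required)
  scores: paired with writer scores (map<string, string> -> map<string, string>; writer required)
  meta: paired with writer meta (Audit -> Audit; writer optional)
  label has no writer counterpart
  verified: paired with writer verified (bool -> bool; writer optional)
  version: paired with writer version (int64 -> int64; writer optional)
  weight: paired with writer weight (float64 -> float64; writer optional)
  meta.rating: paired with writer meta.rating (float32 -> float32; writer required)
  meta.street: paired with writer meta.street (string -> string; writer required)
  meta.score: paired with writer meta.score (float32 -> float32; writer optional)
  violation R1 at meta.score
  violation R4 at meta.score
  => 2 violation(s): backward is BREAKING for Order
forward for Order (reader v1, writer v2):
  tier: paired with writer tier (Channel -> Channel; writer required)
  scores: paired with writer scores (map<string, string> -> map<string, string>; writer required)
  meta: paired with writer meta (Audit -> Audit; writer optional)
  verified: paired with writer verified (bool -> bool; writer optional)
  version: paired with writer version (int64 -> int64; writer optional)
  weight: paired with writer weight (float64 -> float64; writer optional)
  leftover writer field: label
  meta.rating: paired with writer meta.rating (float32 -> float32; writer required)
  meta.street: paired with writer meta.street (string -> string; writer required)
  meta.score: paired with writer meta.score (float32 -> float32; writer required)
  => forward verdict for Order: COMPATIBLE, no violations
decode (reader v1):
  tier := "OWNER"
  scores := {"k1": "alpha"}
  meta := null (not supplied -> null)
  verified := false
  version := null (not supplied -> null)
  weight := -0.5
  writer label: unmatched, discarded
  => decoded: {"tier": "OWNER", "scores": {"k1": "alpha"}, "meta": null, "verified": false, "version": null, "weight": -0.5}

backward: BREAKING [(meta.score, R1), (meta.score, R4)]; forward: COMPATIBLE []; decoded: {"tier": "OWNER", "scores": {"k1": "alpha"}, "meta": null, "verified": false, "version": null, "weight": -0.5}
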